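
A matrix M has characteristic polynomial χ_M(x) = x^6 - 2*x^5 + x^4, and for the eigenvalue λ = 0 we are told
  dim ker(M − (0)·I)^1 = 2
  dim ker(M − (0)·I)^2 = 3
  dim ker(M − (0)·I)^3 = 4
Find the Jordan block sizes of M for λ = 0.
Block sizes for λ = 0: [3, 1]

From the dimensions of kernels of powers, the number of Jordan blocks of size at least j is d_j − d_{j−1} where d_j = dim ker(N^j) (with d_0 = 0). Computing the differences gives [2, 1, 1].
The number of blocks of size exactly k is (#blocks of size ≥ k) − (#blocks of size ≥ k + 1), so the partition is: 1 block(s) of size 1, 1 block(s) of size 3.
In nonincreasing order the block sizes are [3, 1].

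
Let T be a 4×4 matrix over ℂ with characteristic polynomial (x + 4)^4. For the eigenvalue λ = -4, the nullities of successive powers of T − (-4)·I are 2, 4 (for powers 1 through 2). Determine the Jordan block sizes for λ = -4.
Block sizes for λ = -4: [2, 2]

From the dimensions of kernels of powers, the number of Jordan blocks of size at least j is d_j − d_{j−1} where d_j = dim ker(N^j) (with d_0 = 0). Computing the differences gives [2, 2].
The number of blocks of size exactly k is (#blocks of size ≥ k) − (#blocks of size ≥ k + 1), so the partition is: 2 block(s) of size 2.
In nonincreasing order the block sizes are [2, 2].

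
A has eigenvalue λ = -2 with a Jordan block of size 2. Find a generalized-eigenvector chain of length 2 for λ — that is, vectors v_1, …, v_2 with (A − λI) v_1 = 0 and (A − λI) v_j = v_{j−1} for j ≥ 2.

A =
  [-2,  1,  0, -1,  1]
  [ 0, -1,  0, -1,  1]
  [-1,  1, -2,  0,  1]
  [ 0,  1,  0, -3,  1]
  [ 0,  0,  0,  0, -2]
A Jordan chain for λ = -2 of length 2:
v_1 = (0, 0, -1, 0, 0)ᵀ
v_2 = (1, 0, 0, 0, 0)ᵀ

Let N = A − (-2)·I. We want v_2 with N^2 v_2 = 0 but N^1 v_2 ≠ 0; then v_{j-1} := N · v_j for j = 2, …, 2.

Pick v_2 = (1, 0, 0, 0, 0)ᵀ.
Then v_1 = N · v_2 = (0, 0, -1, 0, 0)ᵀ.

Sanity check: (A − (-2)·I) v_1 = (0, 0, 0, 0, 0)ᵀ = 0. ✓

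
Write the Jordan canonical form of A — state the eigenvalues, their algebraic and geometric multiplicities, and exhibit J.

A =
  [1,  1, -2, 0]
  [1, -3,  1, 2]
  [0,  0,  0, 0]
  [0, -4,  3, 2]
J_3(0) ⊕ J_1(0)

The characteristic polynomial is
  det(x·I − A) = x^4

Eigenvalues and multiplicities (the geometric multiplicity of λ is n − rank(A − λI), which equals the number of Jordan blocks for λ):
  λ = 0: algebraic multiplicity = 4, geometric multiplicity = 2

Determining the block sizes for each eigenvalue:
  λ = 0: with am = 4 and gm = 2, the partition is not yet determined (e.g. several partitions of 4 into 2 parts exist). Let N = A − (0)·I. Computing rank(N^1) = 2, rank(N^2) = 1, rank(N^3) = 0; the number of blocks of size ≥ j is rank(N^{j−1}) − rank(N^j), giving [2, 1, 1]. So we have 1 block(s) of size 3, 1 block(s) of size 1 → block sizes [3, 1]

Assembling the blocks gives a Jordan form
J =
  [0, 1, 0, 0]
  [0, 0, 1, 0]
  [0, 0, 0, 0]
  [0, 0, 0, 0]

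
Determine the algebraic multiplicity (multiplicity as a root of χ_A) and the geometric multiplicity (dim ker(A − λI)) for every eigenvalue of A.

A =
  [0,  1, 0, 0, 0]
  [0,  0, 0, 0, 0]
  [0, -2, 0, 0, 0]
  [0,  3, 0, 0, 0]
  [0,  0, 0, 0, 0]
λ = 0: alg = 5, geom = 4

Step 1 — factor the characteristic polynomial to read off the algebraic multiplicities:
  χ_A(x) = x^5

Step 2 — compute geometric multiplicities via the rank-nullity identity g(λ) = n − rank(A − λI):
  rank(A − (0)·I) = 1, so dim ker(A − (0)·I) = n − 1 = 4

Summary:
  λ = 0: algebraic multiplicity = 5, geometric multiplicity = 4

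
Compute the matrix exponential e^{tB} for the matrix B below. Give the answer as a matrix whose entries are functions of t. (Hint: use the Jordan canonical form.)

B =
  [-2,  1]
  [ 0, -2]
e^{tB} =
  [exp(-2*t), t*exp(-2*t)]
  [0, exp(-2*t)]

Strategy: write B = P · J · P⁻¹ where J is a Jordan canonical form, so e^{tB} = P · e^{tJ} · P⁻¹, and e^{tJ} can be computed block-by-block.

B has Jordan form
J =
  [-2,  1]
  [ 0, -2]
(up to reordering of blocks).

Per-block formulas:
  For a 2×2 Jordan block J_2(-2): exp(t · J_2(-2)) = e^(-2t)·(I + t·N), where N is the 2×2 nilpotent shift.

After assembling e^{tJ} and conjugating by P, we get:

e^{tB} =
  [exp(-2*t), t*exp(-2*t)]
  [0, exp(-2*t)]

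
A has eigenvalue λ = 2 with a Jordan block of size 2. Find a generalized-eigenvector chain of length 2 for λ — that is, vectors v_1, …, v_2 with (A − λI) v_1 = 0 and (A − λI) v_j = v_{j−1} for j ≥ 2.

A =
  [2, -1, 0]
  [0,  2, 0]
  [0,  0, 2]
A Jordan chain for λ = 2 of length 2:
v_1 = (-1, 0, 0)ᵀ
v_2 = (0, 1, 0)ᵀ

Let N = A − (2)·I. We want v_2 with N^2 v_2 = 0 but N^1 v_2 ≠ 0; then v_{j-1} := N · v_j for j = 2, …, 2.

Pick v_2 = (0, 1, 0)ᵀ.
Then v_1 = N · v_2 = (-1, 0, 0)ᵀ.

Sanity check: (A − (2)·I) v_1 = (0, 0, 0)ᵀ = 0. ✓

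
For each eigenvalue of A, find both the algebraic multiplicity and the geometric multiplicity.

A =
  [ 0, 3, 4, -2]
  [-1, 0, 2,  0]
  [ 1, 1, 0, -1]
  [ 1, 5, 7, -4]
λ = -1: alg = 4, geom = 2

Step 1 — factor the characteristic polynomial to read off the algebraic multiplicities:
  χ_A(x) = (x + 1)^4

Step 2 — compute geometric multiplicities via the rank-nullity identity g(λ) = n − rank(A − λI):
  rank(A − (-1)·I) = 2, so dim ker(A − (-1)·I) = n − 2 = 2

Summary:
  λ = -1: algebraic multiplicity = 4, geometric multiplicity = 2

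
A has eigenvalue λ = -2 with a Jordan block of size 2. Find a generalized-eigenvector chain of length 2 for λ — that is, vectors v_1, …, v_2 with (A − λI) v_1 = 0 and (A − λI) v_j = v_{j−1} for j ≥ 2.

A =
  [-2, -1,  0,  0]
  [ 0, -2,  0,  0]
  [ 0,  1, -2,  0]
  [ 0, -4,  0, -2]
A Jordan chain for λ = -2 of length 2:
v_1 = (-1, 0, 1, -4)ᵀ
v_2 = (0, 1, 0, 0)ᵀ

Let N = A − (-2)·I. We want v_2 with N^2 v_2 = 0 but N^1 v_2 ≠ 0; then v_{j-1} := N · v_j for j = 2, …, 2.

Pick v_2 = (0, 1, 0, 0)ᵀ.
Then v_1 = N · v_2 = (-1, 0, 1, -4)ᵀ.

Sanity check: (A − (-2)·I) v_1 = (0, 0, 0, 0)ᵀ = 0. ✓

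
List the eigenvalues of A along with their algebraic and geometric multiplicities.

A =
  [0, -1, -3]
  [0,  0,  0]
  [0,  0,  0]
λ = 0: alg = 3, geom = 2

Step 1 — factor the characteristic polynomial to read off the algebraic multiplicities:
  χ_A(x) = x^3

Step 2 — compute geometric multiplicities via the rank-nullity identity g(λ) = n − rank(A − λI):
  rank(A − (0)·I) = 1, so dim ker(A − (0)·I) = n − 1 = 2

Summary:
  λ = 0: algebraic multiplicity = 3, geometric multiplicity = 2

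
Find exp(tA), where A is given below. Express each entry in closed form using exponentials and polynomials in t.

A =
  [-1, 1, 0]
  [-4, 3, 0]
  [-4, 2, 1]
e^{tA} =
  [-2*t*exp(t) + exp(t), t*exp(t), 0]
  [-4*t*exp(t), 2*t*exp(t) + exp(t), 0]
  [-4*t*exp(t), 2*t*exp(t), exp(t)]

Strategy: write A = P · J · P⁻¹ where J is a Jordan canonical form, so e^{tA} = P · e^{tJ} · P⁻¹, and e^{tJ} can be computed block-by-block.

A has Jordan form
J =
  [1, 1, 0]
  [0, 1, 0]
  [0, 0, 1]
(up to reordering of blocks).

Per-block formulas:
  For a 1×1 block at λ = 1: exp(t · [1]) = [e^(1t)].
  For a 2×2 Jordan block J_2(1): exp(t · J_2(1)) = e^(1t)·(I + t·N), where N is the 2×2 nilpotent shift.

After assembling e^{tJ} and conjugating by P, we get:

e^{tA} =
  [-2*t*exp(t) + exp(t), t*exp(t), 0]
  [-4*t*exp(t), 2*t*exp(t) + exp(t), 0]
  [-4*t*exp(t), 2*t*exp(t), exp(t)]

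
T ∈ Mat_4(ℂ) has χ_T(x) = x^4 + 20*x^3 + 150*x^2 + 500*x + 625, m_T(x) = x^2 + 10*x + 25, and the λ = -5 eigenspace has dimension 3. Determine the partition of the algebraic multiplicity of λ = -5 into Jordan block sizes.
Block sizes for λ = -5: [2, 1, 1]

Step 1 — from the characteristic polynomial, algebraic multiplicity of λ = -5 is 4. From dim ker(T − (-5)·I) = 3, there are exactly 3 Jordan blocks for λ = -5.
Step 2 — from the minimal polynomial, the factor (x + 5)^2 tells us the largest block for λ = -5 has size 2.
Step 3 — with total size 4, 3 blocks, and largest block 2, the block sizes (in nonincreasing order) are [2, 1, 1].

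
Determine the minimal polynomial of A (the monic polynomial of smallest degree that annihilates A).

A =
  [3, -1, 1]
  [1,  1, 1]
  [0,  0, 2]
x^2 - 4*x + 4

The characteristic polynomial is χ_A(x) = (x - 2)^3, so the eigenvalues are known. The minimal polynomial is
  m_A(x) = Π_λ (x − λ)^{k_λ}
where k_λ is the size of the *largest* Jordan block for λ (equivalently, the smallest k with (A − λI)^k v = 0 for every generalised eigenvector v of λ).

  λ = 2: largest Jordan block has size 2, contributing (x − 2)^2

So m_A(x) = (x - 2)^2 = x^2 - 4*x + 4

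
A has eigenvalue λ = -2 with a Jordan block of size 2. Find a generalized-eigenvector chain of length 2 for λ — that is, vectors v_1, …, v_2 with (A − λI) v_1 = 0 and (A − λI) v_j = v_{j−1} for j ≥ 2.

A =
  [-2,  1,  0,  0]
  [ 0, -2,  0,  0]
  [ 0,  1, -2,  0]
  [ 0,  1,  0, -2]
A Jordan chain for λ = -2 of length 2:
v_1 = (1, 0, 1, 1)ᵀ
v_2 = (0, 1, 0, 0)ᵀ

Let N = A − (-2)·I. We want v_2 with N^2 v_2 = 0 but N^1 v_2 ≠ 0; then v_{j-1} := N · v_j for j = 2, …, 2.

Pick v_2 = (0, 1, 0, 0)ᵀ.
Then v_1 = N · v_2 = (1, 0, 1, 1)ᵀ.

Sanity check: (A − (-2)·I) v_1 = (0, 0, 0, 0)ᵀ = 0. ✓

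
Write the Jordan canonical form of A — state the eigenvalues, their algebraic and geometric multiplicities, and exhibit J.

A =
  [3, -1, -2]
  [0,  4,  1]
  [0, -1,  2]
J_3(3)

The characteristic polynomial is
  det(x·I − A) = x^3 - 9*x^2 + 27*x - 27 = (x - 3)^3

Eigenvalues and multiplicities (the geometric multiplicity of λ is n − rank(A − λI), which equals the number of Jordan blocks for λ):
  λ = 3: algebraic multiplicity = 3, geometric multiplicity = 1

Determining the block sizes for each eigenvalue:
  λ = 3: one block (gm = 1), so the single block has size am = 3 → block sizes [3]

Assembling the blocks gives a Jordan form
J =
  [3, 1, 0]
  [0, 3, 1]
  [0, 0, 3]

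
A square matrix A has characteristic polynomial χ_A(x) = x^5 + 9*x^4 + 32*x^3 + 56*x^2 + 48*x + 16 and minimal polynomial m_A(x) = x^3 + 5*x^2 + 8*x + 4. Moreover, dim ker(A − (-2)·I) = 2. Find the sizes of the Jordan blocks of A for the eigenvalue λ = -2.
Block sizes for λ = -2: [2, 2]

Step 1 — from the characteristic polynomial, algebraic multiplicity of λ = -2 is 4. From dim ker(A − (-2)·I) = 2, there are exactly 2 Jordan blocks for λ = -2.
Step 2 — from the minimal polynomial, the factor (x + 2)^2 tells us the largest block for λ = -2 has size 2.
Step 3 — with total size 4, 2 blocks, and largest block 2, the block sizes (in nonincreasing order) are [2, 2].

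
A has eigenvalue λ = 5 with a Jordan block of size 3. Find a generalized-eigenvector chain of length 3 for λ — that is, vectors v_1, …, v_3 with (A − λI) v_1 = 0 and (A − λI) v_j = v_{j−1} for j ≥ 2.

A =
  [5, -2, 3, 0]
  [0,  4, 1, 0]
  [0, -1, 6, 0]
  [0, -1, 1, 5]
A Jordan chain for λ = 5 of length 3:
v_1 = (-1, 0, 0, 0)ᵀ
v_2 = (-2, -1, -1, -1)ᵀ
v_3 = (0, 1, 0, 0)ᵀ

Let N = A − (5)·I. We want v_3 with N^3 v_3 = 0 but N^2 v_3 ≠ 0; then v_{j-1} := N · v_j for j = 3, …, 2.

Pick v_3 = (0, 1, 0, 0)ᵀ.
Then v_2 = N · v_3 = (-2, -1, -1, -1)ᵀ.
Then v_1 = N · v_2 = (-1, 0, 0, 0)ᵀ.

Sanity check: (A − (5)·I) v_1 = (0, 0, 0, 0)ᵀ = 0. ✓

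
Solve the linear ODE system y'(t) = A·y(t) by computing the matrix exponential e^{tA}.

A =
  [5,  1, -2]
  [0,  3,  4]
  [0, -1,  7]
e^{tA} =
  [exp(5*t), t*exp(5*t), -2*t*exp(5*t)]
  [0, -2*t*exp(5*t) + exp(5*t), 4*t*exp(5*t)]
  [0, -t*exp(5*t), 2*t*exp(5*t) + exp(5*t)]

Strategy: write A = P · J · P⁻¹ where J is a Jordan canonical form, so e^{tA} = P · e^{tJ} · P⁻¹, and e^{tJ} can be computed block-by-block.

A has Jordan form
J =
  [5, 1, 0]
  [0, 5, 0]
  [0, 0, 5]
(up to reordering of blocks).

Per-block formulas:
  For a 1×1 block at λ = 5: exp(t · [5]) = [e^(5t)].
  For a 2×2 Jordan block J_2(5): exp(t · J_2(5)) = e^(5t)·(I + t·N), where N is the 2×2 nilpotent shift.

After assembling e^{tJ} and conjugating by P, we get:

e^{tA} =
  [exp(5*t), t*exp(5*t), -2*t*exp(5*t)]
  [0, -2*t*exp(5*t) + exp(5*t), 4*t*exp(5*t)]
  [0, -t*exp(5*t), 2*t*exp(5*t) + exp(5*t)]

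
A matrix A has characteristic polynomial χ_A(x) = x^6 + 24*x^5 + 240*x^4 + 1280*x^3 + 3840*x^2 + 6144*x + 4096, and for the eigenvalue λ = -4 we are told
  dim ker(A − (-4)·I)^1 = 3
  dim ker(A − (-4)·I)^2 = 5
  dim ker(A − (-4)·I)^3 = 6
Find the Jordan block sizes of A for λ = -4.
Block sizes for λ = -4: [3, 2, 1]

From the dimensions of kernels of powers, the number of Jordan blocks of size at least j is d_j − d_{j−1} where d_j = dim ker(N^j) (with d_0 = 0). Computing the differences gives [3, 2, 1].
The number of blocks of size exactly k is (#blocks of size ≥ k) − (#blocks of size ≥ k + 1), so the partition is: 1 block(s) of size 1, 1 block(s) of size 2, 1 block(s) of size 3.
In nonincreasing order the block sizes are [3, 2, 1].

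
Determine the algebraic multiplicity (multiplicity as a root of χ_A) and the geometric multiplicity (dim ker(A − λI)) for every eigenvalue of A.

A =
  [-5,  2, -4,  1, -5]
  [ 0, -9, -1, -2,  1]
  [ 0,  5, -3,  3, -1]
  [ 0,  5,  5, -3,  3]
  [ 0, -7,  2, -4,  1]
λ = -5: alg = 3, geom = 2; λ = -2: alg = 2, geom = 1

Step 1 — factor the characteristic polynomial to read off the algebraic multiplicities:
  χ_A(x) = (x + 2)^2*(x + 5)^3

Step 2 — compute geometric multiplicities via the rank-nullity identity g(λ) = n − rank(A − λI):
  rank(A − (-5)·I) = 3, so dim ker(A − (-5)·I) = n − 3 = 2
  rank(A − (-2)·I) = 4, so dim ker(A − (-2)·I) = n − 4 = 1

Summary:
  λ = -5: algebraic multiplicity = 3, geometric multiplicity = 2
  λ = -2: algebraic multiplicity = 2, geometric multiplicity = 1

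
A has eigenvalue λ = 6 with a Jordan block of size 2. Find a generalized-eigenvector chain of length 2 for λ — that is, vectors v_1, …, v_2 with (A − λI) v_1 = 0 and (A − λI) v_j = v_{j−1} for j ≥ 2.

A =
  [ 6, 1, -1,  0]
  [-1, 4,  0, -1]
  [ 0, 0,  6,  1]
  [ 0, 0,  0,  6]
A Jordan chain for λ = 6 of length 2:
v_1 = (-2, 1, 1, 0)ᵀ
v_2 = (2, -2, 0, 1)ᵀ

Let N = A − (6)·I. We want v_2 with N^2 v_2 = 0 but N^1 v_2 ≠ 0; then v_{j-1} := N · v_j for j = 2, …, 2.

Pick v_2 = (2, -2, 0, 1)ᵀ.
Then v_1 = N · v_2 = (-2, 1, 1, 0)ᵀ.

Sanity check: (A − (6)·I) v_1 = (0, 0, 0, 0)ᵀ = 0. ✓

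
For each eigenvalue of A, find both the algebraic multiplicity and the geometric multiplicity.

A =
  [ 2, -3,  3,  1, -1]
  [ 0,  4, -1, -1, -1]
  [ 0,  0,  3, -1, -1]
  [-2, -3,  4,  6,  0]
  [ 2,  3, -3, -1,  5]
λ = 4: alg = 5, geom = 3

Step 1 — factor the characteristic polynomial to read off the algebraic multiplicities:
  χ_A(x) = (x - 4)^5

Step 2 — compute geometric multiplicities via the rank-nullity identity g(λ) = n − rank(A − λI):
  rank(A − (4)·I) = 2, so dim ker(A − (4)·I) = n − 2 = 3

Summary:
  λ = 4: algebraic multiplicity = 5, geometric multiplicity = 3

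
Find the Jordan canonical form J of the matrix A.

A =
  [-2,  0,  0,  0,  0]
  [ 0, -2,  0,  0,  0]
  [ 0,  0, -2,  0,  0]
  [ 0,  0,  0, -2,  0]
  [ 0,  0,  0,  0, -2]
J_1(-2) ⊕ J_1(-2) ⊕ J_1(-2) ⊕ J_1(-2) ⊕ J_1(-2)

The characteristic polynomial is
  det(x·I − A) = x^5 + 10*x^4 + 40*x^3 + 80*x^2 + 80*x + 32 = (x + 2)^5

Eigenvalues and multiplicities (the geometric multiplicity of λ is n − rank(A − λI), which equals the number of Jordan blocks for λ):
  λ = -2: algebraic multiplicity = 5, geometric multiplicity = 5

Determining the block sizes for each eigenvalue:
  λ = -2: gm = am = 5, so every block has size 1 → block sizes [1, 1, 1, 1, 1]

Assembling the blocks gives a Jordan form
J =
  [-2,  0,  0,  0,  0]
  [ 0, -2,  0,  0,  0]
  [ 0,  0, -2,  0,  0]
  [ 0,  0,  0, -2,  0]
  [ 0,  0,  0,  0, -2]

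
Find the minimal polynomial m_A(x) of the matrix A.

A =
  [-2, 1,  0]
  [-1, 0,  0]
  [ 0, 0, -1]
x^2 + 2*x + 1

The characteristic polynomial is χ_A(x) = (x + 1)^3, so the eigenvalues are known. The minimal polynomial is
  m_A(x) = Π_λ (x − λ)^{k_λ}
where k_λ is the size of the *largest* Jordan block for λ (equivalently, the smallest k with (A − λI)^k v = 0 for every generalised eigenvector v of λ).

  λ = -1: largest Jordan block has size 2, contributing (x + 1)^2

So m_A(x) = (x + 1)^2 = x^2 + 2*x + 1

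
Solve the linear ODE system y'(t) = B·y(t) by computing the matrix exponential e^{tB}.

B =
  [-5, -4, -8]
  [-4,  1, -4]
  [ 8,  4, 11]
e^{tB} =
  [-3*exp(3*t) + 4*exp(t), -2*exp(3*t) + 2*exp(t), -4*exp(3*t) + 4*exp(t)]
  [-2*exp(3*t) + 2*exp(t), exp(t), -2*exp(3*t) + 2*exp(t)]
  [4*exp(3*t) - 4*exp(t), 2*exp(3*t) - 2*exp(t), 5*exp(3*t) - 4*exp(t)]

Strategy: write B = P · J · P⁻¹ where J is a Jordan canonical form, so e^{tB} = P · e^{tJ} · P⁻¹, and e^{tJ} can be computed block-by-block.

B has Jordan form
J =
  [1, 0, 0]
  [0, 3, 0]
  [0, 0, 3]
(up to reordering of blocks).

Per-block formulas:
  For a 1×1 block at λ = 3: exp(t · [3]) = [e^(3t)].
  For a 1×1 block at λ = 1: exp(t · [1]) = [e^(1t)].

After assembling e^{tJ} and conjugating by P, we get:

e^{tB} =
  [-3*exp(3*t) + 4*exp(t), -2*exp(3*t) + 2*exp(t), -4*exp(3*t) + 4*exp(t)]
  [-2*exp(3*t) + 2*exp(t), exp(t), -2*exp(3*t) + 2*exp(t)]
  [4*exp(3*t) - 4*exp(t), 2*exp(3*t) - 2*exp(t), 5*exp(3*t) - 4*exp(t)]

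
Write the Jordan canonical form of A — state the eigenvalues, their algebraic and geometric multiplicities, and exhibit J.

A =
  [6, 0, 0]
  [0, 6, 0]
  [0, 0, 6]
J_1(6) ⊕ J_1(6) ⊕ J_1(6)

The characteristic polynomial is
  det(x·I − A) = x^3 - 18*x^2 + 108*x - 216 = (x - 6)^3

Eigenvalues and multiplicities (the geometric multiplicity of λ is n − rank(A − λI), which equals the number of Jordan blocks for λ):
  λ = 6: algebraic multiplicity = 3, geometric multiplicity = 3

Determining the block sizes for each eigenvalue:
  λ = 6: gm = am = 3, so every block has size 1 → block sizes [1, 1, 1]

Assembling the blocks gives a Jordan form
J =
  [6, 0, 0]
  [0, 6, 0]
  [0, 0, 6]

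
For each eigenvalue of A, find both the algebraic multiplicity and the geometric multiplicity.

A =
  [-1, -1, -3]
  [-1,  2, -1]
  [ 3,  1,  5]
λ = 2: alg = 3, geom = 1

Step 1 — factor the characteristic polynomial to read off the algebraic multiplicities:
  χ_A(x) = (x - 2)^3

Step 2 — compute geometric multiplicities via the rank-nullity identity g(λ) = n − rank(A − λI):
  rank(A − (2)·I) = 2, so dim ker(A − (2)·I) = n − 2 = 1

Summary:
  λ = 2: algebraic multiplicity = 3, geometric multiplicity = 1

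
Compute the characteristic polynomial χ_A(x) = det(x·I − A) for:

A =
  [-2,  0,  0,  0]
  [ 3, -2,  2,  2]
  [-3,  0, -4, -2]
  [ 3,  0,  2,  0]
x^4 + 8*x^3 + 24*x^2 + 32*x + 16

Expanding det(x·I − A) (e.g. by cofactor expansion or by noting that A is similar to its Jordan form J, which has the same characteristic polynomial as A) gives
  χ_A(x) = x^4 + 8*x^3 + 24*x^2 + 32*x + 16
which factors as (x + 2)^4. The eigenvalues (with algebraic multiplicities) are λ = -2 with multiplicity 4.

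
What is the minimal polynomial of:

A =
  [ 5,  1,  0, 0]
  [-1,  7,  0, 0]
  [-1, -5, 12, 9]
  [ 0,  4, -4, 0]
x^2 - 12*x + 36

The characteristic polynomial is χ_A(x) = (x - 6)^4, so the eigenvalues are known. The minimal polynomial is
  m_A(x) = Π_λ (x − λ)^{k_λ}
where k_λ is the size of the *largest* Jordan block for λ (equivalently, the smallest k with (A − λI)^k v = 0 for every generalised eigenvector v of λ).

  λ = 6: largest Jordan block has size 2, contributing (x − 6)^2

So m_A(x) = (x - 6)^2 = x^2 - 12*x + 36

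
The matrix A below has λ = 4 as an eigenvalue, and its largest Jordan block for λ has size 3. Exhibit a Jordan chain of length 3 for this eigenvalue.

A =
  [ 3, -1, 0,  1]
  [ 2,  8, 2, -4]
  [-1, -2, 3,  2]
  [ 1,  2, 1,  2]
A Jordan chain for λ = 4 of length 3:
v_1 = (-1, 2, -1, 1)ᵀ
v_2 = (-1, 4, -2, 2)ᵀ
v_3 = (0, 1, 0, 0)ᵀ

Let N = A − (4)·I. We want v_3 with N^3 v_3 = 0 but N^2 v_3 ≠ 0; then v_{j-1} := N · v_j for j = 3, …, 2.

Pick v_3 = (0, 1, 0, 0)ᵀ.
Then v_2 = N · v_3 = (-1, 4, -2, 2)ᵀ.
Then v_1 = N · v_2 = (-1, 2, -1, 1)ᵀ.

Sanity check: (A − (4)·I) v_1 = (0, 0, 0, 0)ᵀ = 0. ✓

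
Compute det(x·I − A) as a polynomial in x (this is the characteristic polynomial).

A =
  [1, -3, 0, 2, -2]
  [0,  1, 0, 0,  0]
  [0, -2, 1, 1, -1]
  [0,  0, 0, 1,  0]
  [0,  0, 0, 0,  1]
x^5 - 5*x^4 + 10*x^3 - 10*x^2 + 5*x - 1

Expanding det(x·I − A) (e.g. by cofactor expansion or by noting that A is similar to its Jordan form J, which has the same characteristic polynomial as A) gives
  χ_A(x) = x^5 - 5*x^4 + 10*x^3 - 10*x^2 + 5*x - 1
which factors as (x - 1)^5. The eigenvalues (with algebraic multiplicities) are λ = 1 with multiplicity 5.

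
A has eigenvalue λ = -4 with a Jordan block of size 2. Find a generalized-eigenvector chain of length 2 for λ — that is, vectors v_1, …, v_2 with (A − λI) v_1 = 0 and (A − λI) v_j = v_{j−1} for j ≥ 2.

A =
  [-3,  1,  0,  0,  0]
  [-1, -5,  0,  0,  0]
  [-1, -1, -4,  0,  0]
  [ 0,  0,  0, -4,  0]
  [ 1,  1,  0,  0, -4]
A Jordan chain for λ = -4 of length 2:
v_1 = (1, -1, -1, 0, 1)ᵀ
v_2 = (1, 0, 0, 0, 0)ᵀ

Let N = A − (-4)·I. We want v_2 with N^2 v_2 = 0 but N^1 v_2 ≠ 0; then v_{j-1} := N · v_j for j = 2, …, 2.

Pick v_2 = (1, 0, 0, 0, 0)ᵀ.
Then v_1 = N · v_2 = (1, -1, -1, 0, 1)ᵀ.

Sanity check: (A − (-4)·I) v_1 = (0, 0, 0, 0, 0)ᵀ = 0. ✓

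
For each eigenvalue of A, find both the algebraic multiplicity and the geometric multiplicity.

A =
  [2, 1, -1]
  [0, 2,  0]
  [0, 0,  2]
λ = 2: alg = 3, geom = 2

Step 1 — factor the characteristic polynomial to read off the algebraic multiplicities:
  χ_A(x) = (x - 2)^3

Step 2 — compute geometric multiplicities via the rank-nullity identity g(λ) = n − rank(A − λI):
  rank(A − (2)·I) = 1, so dim ker(A − (2)·I) = n − 1 = 2

Summary:
  λ = 2: algebraic multiplicity = 3, geometric multiplicity = 2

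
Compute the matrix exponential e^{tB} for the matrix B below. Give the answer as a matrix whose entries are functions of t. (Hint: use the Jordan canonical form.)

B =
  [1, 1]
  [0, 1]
e^{tB} =
  [exp(t), t*exp(t)]
  [0, exp(t)]

Strategy: write B = P · J · P⁻¹ where J is a Jordan canonical form, so e^{tB} = P · e^{tJ} · P⁻¹, and e^{tJ} can be computed block-by-block.

B has Jordan form
J =
  [1, 1]
  [0, 1]
(up to reordering of blocks).

Per-block formulas:
  For a 2×2 Jordan block J_2(1): exp(t · J_2(1)) = e^(1t)·(I + t·N), where N is the 2×2 nilpotent shift.

After assembling e^{tJ} and conjugating by P, we get:

e^{tB} =
  [exp(t), t*exp(t)]
  [0, exp(t)]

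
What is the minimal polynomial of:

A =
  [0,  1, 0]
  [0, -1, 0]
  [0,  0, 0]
x^2 + x

The characteristic polynomial is χ_A(x) = x^2*(x + 1), so the eigenvalues are known. The minimal polynomial is
  m_A(x) = Π_λ (x − λ)^{k_λ}
where k_λ is the size of the *largest* Jordan block for λ (equivalently, the smallest k with (A − λI)^k v = 0 for every generalised eigenvector v of λ).

  λ = -1: largest Jordan block has size 1, contributing (x + 1)
  λ = 0: largest Jordan block has size 1, contributing (x − 0)

So m_A(x) = x*(x + 1) = x^2 + x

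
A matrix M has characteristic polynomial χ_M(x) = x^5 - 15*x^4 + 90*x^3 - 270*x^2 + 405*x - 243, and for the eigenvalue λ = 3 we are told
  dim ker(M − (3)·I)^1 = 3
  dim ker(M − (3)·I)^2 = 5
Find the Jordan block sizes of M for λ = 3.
Block sizes for λ = 3: [2, 2, 1]

From the dimensions of kernels of powers, the number of Jordan blocks of size at least j is d_j − d_{j−1} where d_j = dim ker(N^j) (with d_0 = 0). Computing the differences gives [3, 2].
The number of blocks of size exactly k is (#blocks of size ≥ k) − (#blocks of size ≥ k + 1), so the partition is: 1 block(s) of size 1, 2 block(s) of size 2.
In nonincreasing order the block sizes are [2, 2, 1].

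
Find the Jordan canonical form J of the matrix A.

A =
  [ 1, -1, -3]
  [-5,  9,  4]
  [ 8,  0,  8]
J_3(6)

The characteristic polynomial is
  det(x·I − A) = x^3 - 18*x^2 + 108*x - 216 = (x - 6)^3

Eigenvalues and multiplicities (the geometric multiplicity of λ is n − rank(A − λI), which equals the number of Jordan blocks for λ):
  λ = 6: algebraic multiplicity = 3, geometric multiplicity = 1

Determining the block sizes for each eigenvalue:
  λ = 6: one block (gm = 1), so the single block has size am = 3 → block sizes [3]

Assembling the blocks gives a Jordan form
J =
  [6, 1, 0]
  [0, 6, 1]
  [0, 0, 6]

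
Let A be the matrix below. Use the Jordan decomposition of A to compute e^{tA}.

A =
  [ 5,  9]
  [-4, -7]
e^{tA} =
  [6*t*exp(-t) + exp(-t), 9*t*exp(-t)]
  [-4*t*exp(-t), -6*t*exp(-t) + exp(-t)]

Strategy: write A = P · J · P⁻¹ where J is a Jordan canonical form, so e^{tA} = P · e^{tJ} · P⁻¹, and e^{tJ} can be computed block-by-block.

A has Jordan form
J =
  [-1,  1]
  [ 0, -1]
(up to reordering of blocks).

Per-block formulas:
  For a 2×2 Jordan block J_2(-1): exp(t · J_2(-1)) = e^(-1t)·(I + t·N), where N is the 2×2 nilpotent shift.

After assembling e^{tJ} and conjugating by P, we get:

e^{tA} =
  [6*t*exp(-t) + exp(-t), 9*t*exp(-t)]
  [-4*t*exp(-t), -6*t*exp(-t) + exp(-t)]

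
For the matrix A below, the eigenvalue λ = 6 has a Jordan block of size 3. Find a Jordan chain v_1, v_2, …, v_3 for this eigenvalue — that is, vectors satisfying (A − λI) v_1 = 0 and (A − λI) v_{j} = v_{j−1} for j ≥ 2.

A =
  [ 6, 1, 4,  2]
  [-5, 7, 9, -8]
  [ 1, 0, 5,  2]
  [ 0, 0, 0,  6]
A Jordan chain for λ = 6 of length 3:
v_1 = (-1, 4, -1, 0)ᵀ
v_2 = (0, -5, 1, 0)ᵀ
v_3 = (1, 0, 0, 0)ᵀ

Let N = A − (6)·I. We want v_3 with N^3 v_3 = 0 but N^2 v_3 ≠ 0; then v_{j-1} := N · v_j for j = 3, …, 2.

Pick v_3 = (1, 0, 0, 0)ᵀ.
Then v_2 = N · v_3 = (0, -5, 1, 0)ᵀ.
Then v_1 = N · v_2 = (-1, 4, -1, 0)ᵀ.

Sanity check: (A − (6)·I) v_1 = (0, 0, 0, 0)ᵀ = 0. ✓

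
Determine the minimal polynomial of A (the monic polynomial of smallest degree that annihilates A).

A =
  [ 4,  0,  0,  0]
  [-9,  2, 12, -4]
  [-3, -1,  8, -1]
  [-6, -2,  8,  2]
x^3 - 12*x^2 + 48*x - 64

The characteristic polynomial is χ_A(x) = (x - 4)^4, so the eigenvalues are known. The minimal polynomial is
  m_A(x) = Π_λ (x − λ)^{k_λ}
where k_λ is the size of the *largest* Jordan block for λ (equivalently, the smallest k with (A − λI)^k v = 0 for every generalised eigenvector v of λ).

  λ = 4: largest Jordan block has size 3, contributing (x − 4)^3

So m_A(x) = (x - 4)^3 = x^3 - 12*x^2 + 48*x - 64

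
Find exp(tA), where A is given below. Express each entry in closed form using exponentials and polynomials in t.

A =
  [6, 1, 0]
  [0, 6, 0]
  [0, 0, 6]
e^{tA} =
  [exp(6*t), t*exp(6*t), 0]
  [0, exp(6*t), 0]
  [0, 0, exp(6*t)]

Strategy: write A = P · J · P⁻¹ where J is a Jordan canonical form, so e^{tA} = P · e^{tJ} · P⁻¹, and e^{tJ} can be computed block-by-block.

A has Jordan form
J =
  [6, 1, 0]
  [0, 6, 0]
  [0, 0, 6]
(up to reordering of blocks).

Per-block formulas:
  For a 1×1 block at λ = 6: exp(t · [6]) = [e^(6t)].
  For a 2×2 Jordan block J_2(6): exp(t · J_2(6)) = e^(6t)·(I + t·N), where N is the 2×2 nilpotent shift.

After assembling e^{tJ} and conjugating by P, we get:

e^{tA} =
  [exp(6*t), t*exp(6*t), 0]
  [0, exp(6*t), 0]
  [0, 0, exp(6*t)]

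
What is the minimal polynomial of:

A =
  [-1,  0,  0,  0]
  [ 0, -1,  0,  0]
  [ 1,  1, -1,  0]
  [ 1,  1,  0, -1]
x^2 + 2*x + 1

The characteristic polynomial is χ_A(x) = (x + 1)^4, so the eigenvalues are known. The minimal polynomial is
  m_A(x) = Π_λ (x − λ)^{k_λ}
where k_λ is the size of the *largest* Jordan block for λ (equivalently, the smallest k with (A − λI)^k v = 0 for every generalised eigenvector v of λ).

  λ = -1: largest Jordan block has size 2, contributing (x + 1)^2

So m_A(x) = (x + 1)^2 = x^2 + 2*x + 1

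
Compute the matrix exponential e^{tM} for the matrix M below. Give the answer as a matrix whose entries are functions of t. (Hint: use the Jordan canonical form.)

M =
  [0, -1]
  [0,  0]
e^{tM} =
  [1, -t]
  [0, 1]

Strategy: write M = P · J · P⁻¹ where J is a Jordan canonical form, so e^{tM} = P · e^{tJ} · P⁻¹, and e^{tJ} can be computed block-by-block.

M has Jordan form
J =
  [0, 1]
  [0, 0]
(up to reordering of blocks).

Per-block formulas:
  For a 2×2 Jordan block J_2(0): exp(t · J_2(0)) = e^(0t)·(I + t·N), where N is the 2×2 nilpotent shift.

After assembling e^{tJ} and conjugating by P, we get:

e^{tM} =
  [1, -t]
  [0, 1]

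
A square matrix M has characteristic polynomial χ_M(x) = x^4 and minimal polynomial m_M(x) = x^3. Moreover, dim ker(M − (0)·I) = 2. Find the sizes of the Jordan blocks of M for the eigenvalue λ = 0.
Block sizes for λ = 0: [3, 1]

Step 1 — from the characteristic polynomial, algebraic multiplicity of λ = 0 is 4. From dim ker(M − (0)·I) = 2, there are exactly 2 Jordan blocks for λ = 0.
Step 2 — from the minimal polynomial, the factor (x − 0)^3 tells us the largest block for λ = 0 has size 3.
Step 3 — with total size 4, 2 blocks, and largest block 3, the block sizes (in nonincreasing order) are [3, 1].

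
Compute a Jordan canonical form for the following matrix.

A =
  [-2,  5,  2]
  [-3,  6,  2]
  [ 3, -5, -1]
J_2(1) ⊕ J_1(1)

The characteristic polynomial is
  det(x·I − A) = x^3 - 3*x^2 + 3*x - 1 = (x - 1)^3

Eigenvalues and multiplicities (the geometric multiplicity of λ is n − rank(A − λI), which equals the number of Jordan blocks for λ):
  λ = 1: algebraic multiplicity = 3, geometric multiplicity = 2

Determining the block sizes for each eigenvalue:
  λ = 1: 2 blocks summing to 3 forces exactly one block of size 2 and the rest size 1 → block sizes [2, 1]

Assembling the blocks gives a Jordan form
J =
  [1, 1, 0]
  [0, 1, 0]
  [0, 0, 1]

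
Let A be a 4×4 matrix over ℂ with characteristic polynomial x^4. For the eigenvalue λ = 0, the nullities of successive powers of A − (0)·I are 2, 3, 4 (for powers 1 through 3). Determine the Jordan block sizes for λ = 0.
Block sizes for λ = 0: [3, 1]

From the dimensions of kernels of powers, the number of Jordan blocks of size at least j is d_j − d_{j−1} where d_j = dim ker(N^j) (with d_0 = 0). Computing the differences gives [2, 1, 1].
The number of blocks of size exactly k is (#blocks of size ≥ k) − (#blocks of size ≥ k + 1), so the partition is: 1 block(s) of size 1, 1 block(s) of size 3.
In nonincreasing order the block sizes are [3, 1].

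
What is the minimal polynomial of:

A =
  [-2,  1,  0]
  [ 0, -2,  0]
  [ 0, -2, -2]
x^2 + 4*x + 4

The characteristic polynomial is χ_A(x) = (x + 2)^3, so the eigenvalues are known. The minimal polynomial is
  m_A(x) = Π_λ (x − λ)^{k_λ}
where k_λ is the size of the *largest* Jordan block for λ (equivalently, the smallest k with (A − λI)^k v = 0 for every generalised eigenvector v of λ).

  λ = -2: largest Jordan block has size 2, contributing (x + 2)^2

So m_A(x) = (x + 2)^2 = x^2 + 4*x + 4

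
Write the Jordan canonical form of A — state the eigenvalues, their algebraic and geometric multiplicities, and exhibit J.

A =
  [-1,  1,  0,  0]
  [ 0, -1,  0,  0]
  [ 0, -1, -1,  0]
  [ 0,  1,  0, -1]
J_2(-1) ⊕ J_1(-1) ⊕ J_1(-1)

The characteristic polynomial is
  det(x·I − A) = x^4 + 4*x^3 + 6*x^2 + 4*x + 1 = (x + 1)^4

Eigenvalues and multiplicities (the geometric multiplicity of λ is n − rank(A − λI), which equals the number of Jordan blocks for λ):
  λ = -1: algebraic multiplicity = 4, geometric multiplicity = 3

Determining the block sizes for each eigenvalue:
  λ = -1: 3 blocks summing to 4 forces exactly one block of size 2 and the rest size 1 → block sizes [2, 1, 1]

Assembling the blocks gives a Jordan form
J =
  [-1,  1,  0,  0]
  [ 0, -1,  0,  0]
  [ 0,  0, -1,  0]
  [ 0,  0,  0, -1]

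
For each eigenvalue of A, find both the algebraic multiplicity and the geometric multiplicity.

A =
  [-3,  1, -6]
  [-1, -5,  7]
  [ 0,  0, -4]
λ = -4: alg = 3, geom = 1

Step 1 — factor the characteristic polynomial to read off the algebraic multiplicities:
  χ_A(x) = (x + 4)^3

Step 2 — compute geometric multiplicities via the rank-nullity identity g(λ) = n − rank(A − λI):
  rank(A − (-4)·I) = 2, so dim ker(A − (-4)·I) = n − 2 = 1

Summary:
  λ = -4: algebraic multiplicity = 3, geometric multiplicity = 1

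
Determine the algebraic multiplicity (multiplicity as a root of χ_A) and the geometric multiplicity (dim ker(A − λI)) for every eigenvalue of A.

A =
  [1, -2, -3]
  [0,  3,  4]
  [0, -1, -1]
λ = 1: alg = 3, geom = 1

Step 1 — factor the characteristic polynomial to read off the algebraic multiplicities:
  χ_A(x) = (x - 1)^3

Step 2 — compute geometric multiplicities via the rank-nullity identity g(λ) = n − rank(A − λI):
  rank(A − (1)·I) = 2, so dim ker(A − (1)·I) = n − 2 = 1

Summary:
  λ = 1: algebraic multiplicity = 3, geometric multiplicity = 1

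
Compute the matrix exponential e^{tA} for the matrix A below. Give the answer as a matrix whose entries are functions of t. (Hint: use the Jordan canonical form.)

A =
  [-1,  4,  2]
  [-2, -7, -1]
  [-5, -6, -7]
e^{tA} =
  [-t^2*exp(-5*t) + 4*t*exp(-5*t) + exp(-5*t), -2*t^2*exp(-5*t) + 4*t*exp(-5*t), 2*t*exp(-5*t)]
  [t^2*exp(-5*t)/2 - 2*t*exp(-5*t), t^2*exp(-5*t) - 2*t*exp(-5*t) + exp(-5*t), -t*exp(-5*t)]
  [t^2*exp(-5*t) - 5*t*exp(-5*t), 2*t^2*exp(-5*t) - 6*t*exp(-5*t), -2*t*exp(-5*t) + exp(-5*t)]

Strategy: write A = P · J · P⁻¹ where J is a Jordan canonical form, so e^{tA} = P · e^{tJ} · P⁻¹, and e^{tJ} can be computed block-by-block.

A has Jordan form
J =
  [-5,  1,  0]
  [ 0, -5,  1]
  [ 0,  0, -5]
(up to reordering of blocks).

Per-block formulas:
  For a 3×3 Jordan block J_3(-5): exp(t · J_3(-5)) = e^(-5t)·(I + t·N + (t^2/2)·N^2), where N is the 3×3 nilpotent shift.

After assembling e^{tJ} and conjugating by P, we get:

e^{tA} =
  [-t^2*exp(-5*t) + 4*t*exp(-5*t) + exp(-5*t), -2*t^2*exp(-5*t) + 4*t*exp(-5*t), 2*t*exp(-5*t)]
  [t^2*exp(-5*t)/2 - 2*t*exp(-5*t), t^2*exp(-5*t) - 2*t*exp(-5*t) + exp(-5*t), -t*exp(-5*t)]
  [t^2*exp(-5*t) - 5*t*exp(-5*t), 2*t^2*exp(-5*t) - 6*t*exp(-5*t), -2*t*exp(-5*t) + exp(-5*t)]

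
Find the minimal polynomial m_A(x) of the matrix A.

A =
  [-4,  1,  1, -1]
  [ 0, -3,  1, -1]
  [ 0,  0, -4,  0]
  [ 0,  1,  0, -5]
x^3 + 12*x^2 + 48*x + 64

The characteristic polynomial is χ_A(x) = (x + 4)^4, so the eigenvalues are known. The minimal polynomial is
  m_A(x) = Π_λ (x − λ)^{k_λ}
where k_λ is the size of the *largest* Jordan block for λ (equivalently, the smallest k with (A − λI)^k v = 0 for every generalised eigenvector v of λ).

  λ = -4: largest Jordan block has size 3, contributing (x + 4)^3

So m_A(x) = (x + 4)^3 = x^3 + 12*x^2 + 48*x + 64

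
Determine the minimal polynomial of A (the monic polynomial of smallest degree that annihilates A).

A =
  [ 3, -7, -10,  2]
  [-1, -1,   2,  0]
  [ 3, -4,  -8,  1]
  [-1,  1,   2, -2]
x^2 + 4*x + 4

The characteristic polynomial is χ_A(x) = (x + 2)^4, so the eigenvalues are known. The minimal polynomial is
  m_A(x) = Π_λ (x − λ)^{k_λ}
where k_λ is the size of the *largest* Jordan block for λ (equivalently, the smallest k with (A − λI)^k v = 0 for every generalised eigenvector v of λ).

  λ = -2: largest Jordan block has size 2, contributing (x + 2)^2

So m_A(x) = (x + 2)^2 = x^2 + 4*x + 4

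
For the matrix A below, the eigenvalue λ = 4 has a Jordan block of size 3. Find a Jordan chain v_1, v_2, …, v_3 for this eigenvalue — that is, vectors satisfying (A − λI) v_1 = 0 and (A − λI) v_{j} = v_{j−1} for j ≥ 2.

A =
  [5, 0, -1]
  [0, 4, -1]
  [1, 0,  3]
A Jordan chain for λ = 4 of length 3:
v_1 = (0, -1, 0)ᵀ
v_2 = (1, 0, 1)ᵀ
v_3 = (1, 0, 0)ᵀ

Let N = A − (4)·I. We want v_3 with N^3 v_3 = 0 but N^2 v_3 ≠ 0; then v_{j-1} := N · v_j for j = 3, …, 2.

Pick v_3 = (1, 0, 0)ᵀ.
Then v_2 = N · v_3 = (1, 0, 1)ᵀ.
Then v_1 = N · v_2 = (0, -1, 0)ᵀ.

Sanity check: (A − (4)·I) v_1 = (0, 0, 0)ᵀ = 0. ✓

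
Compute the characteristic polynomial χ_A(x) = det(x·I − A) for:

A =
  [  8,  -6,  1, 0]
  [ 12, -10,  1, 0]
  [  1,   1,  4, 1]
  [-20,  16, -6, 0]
x^4 - 2*x^3 - 12*x^2 + 40*x - 32

Expanding det(x·I − A) (e.g. by cofactor expansion or by noting that A is similar to its Jordan form J, which has the same characteristic polynomial as A) gives
  χ_A(x) = x^4 - 2*x^3 - 12*x^2 + 40*x - 32
which factors as (x - 2)^3*(x + 4). The eigenvalues (with algebraic multiplicities) are λ = -4 with multiplicity 1, λ = 2 with multiplicity 3.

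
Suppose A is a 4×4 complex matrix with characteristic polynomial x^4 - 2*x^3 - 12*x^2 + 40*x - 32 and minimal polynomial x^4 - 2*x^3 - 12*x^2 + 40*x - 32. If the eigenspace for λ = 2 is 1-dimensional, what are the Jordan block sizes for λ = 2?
Block sizes for λ = 2: [3]

Step 1 — from the characteristic polynomial, algebraic multiplicity of λ = 2 is 3. From dim ker(A − (2)·I) = 1, there are exactly 1 Jordan blocks for λ = 2.
Step 2 — from the minimal polynomial, the factor (x − 2)^3 tells us the largest block for λ = 2 has size 3.
Step 3 — with total size 3, 1 blocks, and largest block 3, the block sizes (in nonincreasing order) are [3].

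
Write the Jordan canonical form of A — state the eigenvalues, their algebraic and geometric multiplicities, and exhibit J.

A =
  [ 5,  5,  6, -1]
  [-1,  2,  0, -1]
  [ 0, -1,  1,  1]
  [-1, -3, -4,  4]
J_3(3) ⊕ J_1(3)

The characteristic polynomial is
  det(x·I − A) = x^4 - 12*x^3 + 54*x^2 - 108*x + 81 = (x - 3)^4

Eigenvalues and multiplicities (the geometric multiplicity of λ is n − rank(A − λI), which equals the number of Jordan blocks for λ):
  λ = 3: algebraic multiplicity = 4, geometric multiplicity = 2

Determining the block sizes for each eigenvalue:
  λ = 3: with am = 4 and gm = 2, the partition is not yet determined (e.g. several partitions of 4 into 2 parts exist). Let N = A − (3)·I. Computing rank(N^1) = 2, rank(N^2) = 1, rank(N^3) = 0; the number of blocks of size ≥ j is rank(N^{j−1}) − rank(N^j), giving [2, 1, 1]. So we have 1 block(s) of size 3, 1 block(s) of size 1 → block sizes [3, 1]

Assembling the blocks gives a Jordan form
J =
  [3, 1, 0, 0]
  [0, 3, 1, 0]
  [0, 0, 3, 0]
  [0, 0, 0, 3]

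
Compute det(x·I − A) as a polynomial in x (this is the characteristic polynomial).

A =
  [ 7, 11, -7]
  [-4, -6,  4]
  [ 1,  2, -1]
x^3

Expanding det(x·I − A) (e.g. by cofactor expansion or by noting that A is similar to its Jordan form J, which has the same characteristic polynomial as A) gives
  χ_A(x) = x^3
which factors as x^3. The eigenvalues (with algebraic multiplicities) are λ = 0 with multiplicity 3.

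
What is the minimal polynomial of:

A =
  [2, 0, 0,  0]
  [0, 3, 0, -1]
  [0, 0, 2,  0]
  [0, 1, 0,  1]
x^2 - 4*x + 4

The characteristic polynomial is χ_A(x) = (x - 2)^4, so the eigenvalues are known. The minimal polynomial is
  m_A(x) = Π_λ (x − λ)^{k_λ}
where k_λ is the size of the *largest* Jordan block for λ (equivalently, the smallest k with (A − λI)^k v = 0 for every generalised eigenvector v of λ).

  λ = 2: largest Jordan block has size 2, contributing (x − 2)^2

So m_A(x) = (x - 2)^2 = x^2 - 4*x + 4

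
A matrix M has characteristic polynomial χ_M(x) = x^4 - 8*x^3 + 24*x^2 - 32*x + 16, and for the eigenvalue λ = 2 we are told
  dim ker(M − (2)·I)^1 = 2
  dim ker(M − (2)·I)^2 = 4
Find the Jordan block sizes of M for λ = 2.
Block sizes for λ = 2: [2, 2]

From the dimensions of kernels of powers, the number of Jordan blocks of size at least j is d_j − d_{j−1} where d_j = dim ker(N^j) (with d_0 = 0). Computing the differences gives [2, 2].
The number of blocks of size exactly k is (#blocks of size ≥ k) − (#blocks of size ≥ k + 1), so the partition is: 2 block(s) of size 2.
In nonincreasing order the block sizes are [2, 2].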